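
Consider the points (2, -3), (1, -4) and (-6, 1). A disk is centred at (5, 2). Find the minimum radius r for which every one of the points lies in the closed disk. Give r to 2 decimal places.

The required radius is the distance from (5, 2) to the farthest point.
Squared distances: 34, 52, 122.
Maximum is 122, attained at (-6, 1).
r = √122 ≈ 11.05.

11.05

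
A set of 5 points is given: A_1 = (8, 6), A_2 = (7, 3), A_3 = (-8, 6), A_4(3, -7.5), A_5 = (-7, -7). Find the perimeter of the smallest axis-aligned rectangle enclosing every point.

Width = max x − min x = 8 − (-8) = 16.
Height = max y − min y = 6 − (-7.5) = 13.5.
Perimeter = 2(16 + 13.5) = 59.

59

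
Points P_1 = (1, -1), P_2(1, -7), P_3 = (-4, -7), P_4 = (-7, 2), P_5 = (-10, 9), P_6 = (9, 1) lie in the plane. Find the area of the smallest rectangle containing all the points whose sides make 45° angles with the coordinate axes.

In coordinates u = x + y, v = x − y the rectangle is axis-aligned; the map (x,y)→(u,v) scales areas by 2.
u-values: 0, -6, -11, -5, -1, 10; range = 10 − (-11) = 21.
v-values: 2, 8, 3, -9, -19, 8; range = 8 − (-19) = 27.
Area = (21 × 27) / 2 = 283.5.

283.5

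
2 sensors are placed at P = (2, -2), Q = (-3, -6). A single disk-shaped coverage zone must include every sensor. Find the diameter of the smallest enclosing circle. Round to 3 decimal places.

6.403

The smallest circle enclosing two points has them as diameter endpoints.
Centre = midpoint = (-0.5, -4); r² = |PQ|²/4 = 41/4 = 10.25.
Diameter = 2r = 2√(10.25) ≈ 6.403.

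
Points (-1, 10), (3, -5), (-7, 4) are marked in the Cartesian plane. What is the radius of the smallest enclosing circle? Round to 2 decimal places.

Call the three points A, B, C in the order given.
Side lengths²: AB² = 241, AC² = 72, BC² = 181.
Since AB² = 241 < 181 + 72 = 253, the triangle is acute, so the smallest enclosing circle is the circumcircle.
Circumcentre = (23/38, 91/38), r² = 43621/722.
r = √(43621/722) ≈ 7.77.

7.77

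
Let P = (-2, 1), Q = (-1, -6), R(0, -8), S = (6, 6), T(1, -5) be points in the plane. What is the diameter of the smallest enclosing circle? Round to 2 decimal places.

By Welzl's lemma the MEC is supported by two points (diametrically opposite) or three points (on a circumcircle).
The farthest pair is R–S with squared distance 232. The circle on this segment as diameter has centre (3, -1) and r² = 232/4 = 58.
Check P: distance² to centre = 29 ≤ 58, so it lies inside.
All remaining points lie in this disk, and no smaller disk contains both endpoints, so this is the minimum enclosing circle.
Diameter = 2r = 2√58 ≈ 15.23.

15.23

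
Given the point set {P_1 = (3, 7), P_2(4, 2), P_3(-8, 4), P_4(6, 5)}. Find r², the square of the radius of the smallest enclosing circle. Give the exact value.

49.25

The minimum enclosing circle of a finite set is fixed by two of the points (as a diameter) or three (as a circumcircle).
The farthest pair is P_3–P_4 with squared distance 197. The circle on this segment as diameter has centre (-1, 4.5) and r² = 197/4 = 49.25.
Check P_1: distance² to centre = 22.25 ≤ 49.25, so it lies inside.
All remaining points lie in this disk, and no smaller disk contains both endpoints, so this is the minimum enclosing circle.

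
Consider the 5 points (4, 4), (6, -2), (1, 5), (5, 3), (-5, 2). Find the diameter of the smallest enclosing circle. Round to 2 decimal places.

11.70

A smallest enclosing disk is always determined by at most three of the input points on its boundary.
The farthest pair is (6, -2)–(-5, 2) with squared distance 137. The circle on this segment as diameter has centre (0.5, 0) and r² = 137/4 = 34.25.
Check (4, 4): distance² to centre = 28.25 ≤ 34.25, so it lies inside.
All remaining points lie in this disk, and no smaller disk contains both endpoints, so this is the minimum enclosing circle.
Diameter = 2r = 2√(34.25) ≈ 11.70.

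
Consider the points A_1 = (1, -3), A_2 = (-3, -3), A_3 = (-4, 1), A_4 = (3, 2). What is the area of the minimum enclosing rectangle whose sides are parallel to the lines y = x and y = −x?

In coordinates u = x + y, v = x − y the rectangle is axis-aligned; the map (x,y)→(u,v) scales areas by 2.
u-values: -2, -6, -3, 5; range = 5 − (-6) = 11.
v-values: 4, 0, -5, 1; range = 4 − (-5) = 9.
Area = (11 × 9) / 2 = 49.5.

49.5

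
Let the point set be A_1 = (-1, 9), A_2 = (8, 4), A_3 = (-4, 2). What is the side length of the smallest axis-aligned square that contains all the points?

12

The bounding box has width 12 and height 7.
An axis-aligned square enclosing the set must have side ≥ max(width, height).
So the minimum side is max(12, 7) = 12.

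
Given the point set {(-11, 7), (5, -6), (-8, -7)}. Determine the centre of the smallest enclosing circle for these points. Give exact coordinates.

(-3, 0.5)

Call the three points A, B, C in the order given.
Side lengths²: AB² = 425, AC² = 205, BC² = 170.
Since AB² = 425 ≥ 205 + 170 = 375, the angle opposite AB is not acute, so the smallest enclosing circle has AB as diameter.
Centre = midpoint of AB = (-3, 0.5), r² = 425/4 = 106.25.
Centre = (-3, 0.5).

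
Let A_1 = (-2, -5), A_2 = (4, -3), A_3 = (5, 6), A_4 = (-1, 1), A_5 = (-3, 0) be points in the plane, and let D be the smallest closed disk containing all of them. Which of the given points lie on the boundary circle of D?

A_1, A_3

By Welzl's lemma the MEC is supported by two points (diametrically opposite) or three points (on a circumcircle).
The farthest pair is A_1–A_3 with squared distance 170. The circle on this segment as diameter has centre (1.5, 0.5) and r² = 170/4 = 42.5.
Check A_2: distance² to centre = 18.5 ≤ 42.5, so it lies inside.
All remaining points lie in this disk, and no smaller disk contains both endpoints, so this is the minimum enclosing circle.
The points at distance exactly r from the centre are A_1, A_3 — 2 points.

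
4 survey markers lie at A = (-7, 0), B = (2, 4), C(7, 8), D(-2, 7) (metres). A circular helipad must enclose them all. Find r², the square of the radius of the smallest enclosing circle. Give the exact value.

A smallest enclosing disk is always determined by at most three of the input points on its boundary.
The farthest pair is A–C with squared distance 260. The circle on this segment as diameter has centre (0, 4) and r² = 260/4 = 65.
Check B: distance² to centre = 4 ≤ 65, so it lies inside.
All remaining points lie in this disk, and no smaller disk contains both endpoints, so this is the minimum enclosing circle.

65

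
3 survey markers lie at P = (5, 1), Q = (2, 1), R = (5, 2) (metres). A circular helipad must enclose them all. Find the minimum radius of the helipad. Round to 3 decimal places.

1.581

Side lengths²: PQ² = 9, PR² = 1, QR² = 10.
Since QR² = 10 ≥ 9 + 1 = 10, the angle opposite QR is not acute, so the smallest enclosing circle has QR as diameter.
Centre = midpoint of QR = (3.5, 1.5), r² = 10/4 = 2.5.
r = √(2.5) ≈ 1.581.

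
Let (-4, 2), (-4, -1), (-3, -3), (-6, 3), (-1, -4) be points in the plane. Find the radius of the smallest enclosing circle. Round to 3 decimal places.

A smallest enclosing disk is always determined by at most three of the input points on its boundary.
The farthest pair is (-6, 3)–(-1, -4) with squared distance 74. The circle on this segment as diameter has centre (-3.5, -0.5) and r² = 74/4 = 18.5.
Check (-4, 2): distance² to centre = 6.5 ≤ 18.5, so it lies inside.
All remaining points lie in this disk, and no smaller disk contains both endpoints, so this is the minimum enclosing circle.
r = √(18.5) ≈ 4.301.

4.301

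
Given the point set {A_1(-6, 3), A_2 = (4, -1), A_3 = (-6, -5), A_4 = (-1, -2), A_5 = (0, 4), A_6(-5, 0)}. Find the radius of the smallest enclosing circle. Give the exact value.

The minimum enclosing circle of a finite set is fixed by two of the points (as a diameter) or three (as a circumcircle).
The minimum enclosing circle is determined by three boundary points: A_1, A_2, A_3.
Their circumcentre is (-1.8, -1) with r² = 33.64.
The farthest remaining point A_5 is at distance² 28.24 ≤ 33.64.
r = √(33.64) = 5.8.

5.8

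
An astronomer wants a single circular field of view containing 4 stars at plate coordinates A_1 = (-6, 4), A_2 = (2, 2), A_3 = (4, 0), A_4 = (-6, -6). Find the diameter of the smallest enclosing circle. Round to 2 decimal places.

A smallest enclosing disk is always determined by at most three of the input points on its boundary.
The minimum enclosing circle is determined by three boundary points: A_1, A_3, A_4.
Their circumcentre is (-2.2, -1) with r² = 39.44.
The farthest remaining point A_2 is at distance² 26.64 ≤ 39.44.
Diameter = 2r = 2√(39.44) ≈ 12.56.

12.56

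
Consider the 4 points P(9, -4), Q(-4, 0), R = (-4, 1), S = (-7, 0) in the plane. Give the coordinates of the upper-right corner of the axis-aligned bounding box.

(9, 1)

x-range [-7, 9], y-range [-4, 1].
The upper-right corner is (9, 1).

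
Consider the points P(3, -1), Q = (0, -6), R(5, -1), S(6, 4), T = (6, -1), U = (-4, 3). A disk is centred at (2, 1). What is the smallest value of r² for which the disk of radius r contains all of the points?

53

The required radius is the distance from (2, 1) to the farthest point.
Squared distances: 5, 53, 13, 25, 20, 40.
Maximum is 53, attained at Q.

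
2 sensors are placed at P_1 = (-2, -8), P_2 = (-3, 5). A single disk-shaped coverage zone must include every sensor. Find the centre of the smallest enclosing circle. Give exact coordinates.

(-2.5, -1.5)

The smallest circle enclosing two points has them as diameter endpoints.
Centre = midpoint = (-2.5, -1.5); r² = |P_1P_2|²/4 = 170/4 = 42.5.
Centre = (-2.5, -1.5).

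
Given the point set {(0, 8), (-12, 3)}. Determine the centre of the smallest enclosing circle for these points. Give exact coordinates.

The smallest circle enclosing two points has them as diameter endpoints.
Centre = midpoint = (-6, 5.5); r² = |(0, 8)−(-12, 3)|²/4 = 169/4 = 42.25.
Centre = (-6, 5.5).

(-6, 5.5)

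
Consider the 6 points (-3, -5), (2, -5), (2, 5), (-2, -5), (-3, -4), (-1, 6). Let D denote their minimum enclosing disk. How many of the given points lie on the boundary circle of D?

The minimum enclosing circle is determined by three boundary points: (-3, -5), (2, -5), (-1, 6).
Their circumcentre is (-0.5, 5/22) with r² = 8125/242.
The farthest remaining point (-2, -5) is at distance² 7157/242 ≤ 8125/242.
The points at distance exactly r from the centre are (-3, -5), (2, -5), (-1, 6) — 3 points.

3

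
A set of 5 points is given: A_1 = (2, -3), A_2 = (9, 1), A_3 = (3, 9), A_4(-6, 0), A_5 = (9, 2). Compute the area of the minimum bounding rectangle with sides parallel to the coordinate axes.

x ranges over [-6, 9], width 15.
y ranges over [-3, 9], height 12.
Area = 15 × 12 = 180.

180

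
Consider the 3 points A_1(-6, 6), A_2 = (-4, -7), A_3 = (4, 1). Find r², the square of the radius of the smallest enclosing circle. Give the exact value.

865/18

Side lengths²: A_1A_2² = 173, A_1A_3² = 125, A_2A_3² = 128.
Since A_1A_2² = 173 < 128 + 125 = 253, the triangle is acute, so the smallest enclosing circle is the circumcircle.
Circumcentre = (-17/6, -1/6), r² = 865/18.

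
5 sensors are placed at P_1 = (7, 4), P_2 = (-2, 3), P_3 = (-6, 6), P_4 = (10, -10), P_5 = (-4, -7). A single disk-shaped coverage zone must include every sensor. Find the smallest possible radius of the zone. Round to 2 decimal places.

The minimum enclosing circle of a finite set is fixed by two of the points (as a diameter) or three (as a circumcircle).
The farthest pair is P_3–P_4 with squared distance 512. The circle on this segment as diameter has centre (2, -2) and r² = 512/4 = 128.
Check P_1: distance² to centre = 61 ≤ 128, so it lies inside.
All remaining points lie in this disk, and no smaller disk contains both endpoints, so this is the minimum enclosing circle.
r = √128 ≈ 11.31.

11.31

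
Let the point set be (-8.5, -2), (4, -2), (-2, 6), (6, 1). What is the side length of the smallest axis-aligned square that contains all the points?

The bounding box has width 14.5 and height 8.
An axis-aligned square enclosing the set must have side ≥ max(width, height).
So the minimum side is max(14.5, 8) = 14.5.

14.5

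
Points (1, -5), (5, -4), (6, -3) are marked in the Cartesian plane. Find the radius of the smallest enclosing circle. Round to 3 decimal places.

Call the three points A, B, C in the order given.
Side lengths²: AB² = 17, AC² = 29, BC² = 2.
Since AC² = 29 ≥ 17 + 2 = 19, the angle opposite AC is not acute, so the smallest enclosing circle has AC as diameter.
Centre = midpoint of AC = (3.5, -4), r² = 29/4 = 7.25.
r = √(7.25) ≈ 2.693.

2.693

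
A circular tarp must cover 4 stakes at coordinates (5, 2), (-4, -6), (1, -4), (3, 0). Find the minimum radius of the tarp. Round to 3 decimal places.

The farthest pair is (5, 2)–(-4, -6) with squared distance 145. The circle on this segment as diameter has centre (0.5, -2) and r² = 145/4 = 36.25.
Check (1, -4): distance² to centre = 4.25 ≤ 36.25, so it lies inside.
All remaining points lie in this disk, and no smaller disk contains both endpoints, so this is the minimum enclosing circle.
r = √(36.25) ≈ 6.021.

6.021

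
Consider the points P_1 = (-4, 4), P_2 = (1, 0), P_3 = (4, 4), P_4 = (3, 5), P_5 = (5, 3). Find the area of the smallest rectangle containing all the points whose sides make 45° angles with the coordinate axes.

In coordinates u = x + y, v = x − y the rectangle is axis-aligned; the map (x,y)→(u,v) scales areas by 2.
u-values: 0, 1, 8, 8, 8; range = 8 − 0 = 8.
v-values: -8, 1, 0, -2, 2; range = 2 − (-8) = 10.
Area = (8 × 10) / 2 = 40.

40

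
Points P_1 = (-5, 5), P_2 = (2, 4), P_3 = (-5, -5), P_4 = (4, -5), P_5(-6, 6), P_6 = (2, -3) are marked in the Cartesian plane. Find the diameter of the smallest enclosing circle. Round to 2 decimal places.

14.87

The minimum enclosing circle of a finite set is fixed by two of the points (as a diameter) or three (as a circumcircle).
The farthest pair is P_4–P_5 with squared distance 221. The circle on this segment as diameter has centre (-1, 0.5) and r² = 221/4 = 55.25.
Check P_1: distance² to centre = 36.25 ≤ 55.25, so it lies inside.
All remaining points lie in this disk, and no smaller disk contains both endpoints, so this is the minimum enclosing circle.
Diameter = 2r = 2√(55.25) ≈ 14.87.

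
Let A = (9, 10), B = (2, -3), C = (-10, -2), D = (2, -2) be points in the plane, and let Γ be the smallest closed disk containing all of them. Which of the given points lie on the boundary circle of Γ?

A, C

By Welzl's lemma the MEC is supported by two points (diametrically opposite) or three points (on a circumcircle).
The farthest pair is A–C with squared distance 505. The circle on this segment as diameter has centre (-0.5, 4) and r² = 505/4 = 126.25.
Check B: distance² to centre = 55.25 ≤ 126.25, so it lies inside.
All remaining points lie in this disk, and no smaller disk contains both endpoints, so this is the minimum enclosing circle.
The points at distance exactly r from the centre are A, C — 2 points.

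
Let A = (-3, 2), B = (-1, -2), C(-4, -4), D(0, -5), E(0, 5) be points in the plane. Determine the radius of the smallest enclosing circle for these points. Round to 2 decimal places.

The minimum enclosing circle of a finite set is fixed by two of the points (as a diameter) or three (as a circumcircle).
The minimum enclosing circle is determined by three boundary points: C, D, E.
Their circumcentre is (-0.875, 0) with r² = 25.765625.
The farthest remaining point A is at distance² 8.515625 ≤ 25.765625.
r = √(25.765625) ≈ 5.08.

5.08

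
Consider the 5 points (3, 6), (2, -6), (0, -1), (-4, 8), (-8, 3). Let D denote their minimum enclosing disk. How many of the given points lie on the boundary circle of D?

A smallest enclosing disk is always determined by at most three of the input points on its boundary.
The farthest pair is (2, -6)–(-4, 8) with squared distance 232. The circle on this segment as diameter has centre (-1, 1) and r² = 232/4 = 58.
Check (3, 6): distance² to centre = 41 ≤ 58, so it lies inside.
All remaining points lie in this disk, and no smaller disk contains both endpoints, so this is the minimum enclosing circle.
The points at distance exactly r from the centre are (2, -6), (-4, 8) — 2 points.

2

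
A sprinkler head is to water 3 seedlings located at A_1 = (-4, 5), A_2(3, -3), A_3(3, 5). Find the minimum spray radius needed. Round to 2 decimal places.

Side lengths²: A_1A_2² = 113, A_1A_3² = 49, A_2A_3² = 64.
Since A_1A_2² = 113 ≥ 64 + 49 = 113, the angle opposite A_1A_2 is not acute, so the smallest enclosing circle has A_1A_2 as diameter.
Centre = midpoint of A_1A_2 = (-0.5, 1), r² = 113/4 = 28.25.
r = √(28.25) ≈ 5.32.

5.32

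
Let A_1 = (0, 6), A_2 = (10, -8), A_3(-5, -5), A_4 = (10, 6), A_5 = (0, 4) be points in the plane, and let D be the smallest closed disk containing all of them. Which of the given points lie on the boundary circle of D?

A_2, A_3, A_4

A smallest enclosing disk is always determined by at most three of the input points on its boundary.
The minimum enclosing circle is determined by three boundary points: A_2, A_3, A_4.
Their circumcentre is (3.6, -1) with r² = 89.96.
The farthest remaining point A_1 is at distance² 61.96 ≤ 89.96.
The points at distance exactly r from the centre are A_2, A_3, A_4 — 3 points.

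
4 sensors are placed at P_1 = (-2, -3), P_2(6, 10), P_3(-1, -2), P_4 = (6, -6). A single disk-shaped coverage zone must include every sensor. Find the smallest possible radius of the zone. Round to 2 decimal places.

A smallest enclosing disk is always determined by at most three of the input points on its boundary.
The minimum enclosing circle is determined by three boundary points: P_1, P_2, P_4.
Their circumcentre is (4.4375, 2) with r² = 66.44140625.
The farthest remaining point P_3 is at distance² 45.56640625 ≤ 66.44140625.
r = √(66.44140625) ≈ 8.15.

8.15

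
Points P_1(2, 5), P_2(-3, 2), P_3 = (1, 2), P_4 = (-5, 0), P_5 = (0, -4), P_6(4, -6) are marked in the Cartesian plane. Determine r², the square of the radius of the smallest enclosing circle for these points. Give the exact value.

The minimum enclosing circle of a finite set is fixed by two of the points (as a diameter) or three (as a circumcircle).
The minimum enclosing circle is determined by three boundary points: P_1, P_4, P_6.
Their circumcentre is (53/58, -51/58) with r² = 60125/1682.
The farthest remaining point P_2 is at distance² 39709/1682 ≤ 60125/1682.

60125/1682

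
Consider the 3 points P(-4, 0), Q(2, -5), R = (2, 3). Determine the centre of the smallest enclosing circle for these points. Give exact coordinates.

Side lengths²: PQ² = 61, PR² = 45, QR² = 64.
Since QR² = 64 < 61 + 45 = 106, the triangle is acute, so the smallest enclosing circle is the circumcircle.
Circumcentre = (0.25, -1), r² = 19.0625.
Centre = (0.25, -1).

(0.25, -1)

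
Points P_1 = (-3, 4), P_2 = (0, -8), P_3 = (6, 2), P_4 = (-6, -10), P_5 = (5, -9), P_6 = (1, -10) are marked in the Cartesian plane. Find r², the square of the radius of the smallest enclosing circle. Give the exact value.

A smallest enclosing disk is always determined by at most three of the input points on its boundary.
The minimum enclosing circle is determined by three boundary points: P_1, P_3, P_4.
Their circumcentre is (-1/22, -87/22) with r² = 17425/242.
The farthest remaining point P_5 is at distance² 12321/242 ≤ 17425/242.

17425/242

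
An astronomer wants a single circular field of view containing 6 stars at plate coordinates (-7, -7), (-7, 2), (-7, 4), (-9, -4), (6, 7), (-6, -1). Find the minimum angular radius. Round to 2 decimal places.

9.55

The minimum enclosing circle of a finite set is fixed by two of the points (as a diameter) or three (as a circumcircle).
The farthest pair is (-7, -7)–(6, 7) with squared distance 365. The circle on this segment as diameter has centre (-0.5, 0) and r² = 365/4 = 91.25.
Check (-7, 2): distance² to centre = 46.25 ≤ 91.25, so it lies inside.
All remaining points lie in this disk, and no smaller disk contains both endpoints, so this is the minimum enclosing circle.
r = √(91.25) ≈ 9.55.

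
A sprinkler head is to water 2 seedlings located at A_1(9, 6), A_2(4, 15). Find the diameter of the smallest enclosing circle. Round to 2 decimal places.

10.30

The smallest circle enclosing two points has them as diameter endpoints.
Centre = midpoint = (6.5, 10.5); r² = |A_1A_2|²/4 = 106/4 = 26.5.
Diameter = 2r = 2√(26.5) ≈ 10.30.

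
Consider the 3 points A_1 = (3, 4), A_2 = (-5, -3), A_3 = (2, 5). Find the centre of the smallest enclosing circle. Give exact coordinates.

(-37/30, 23/30)

Side lengths²: A_1A_2² = 113, A_1A_3² = 2, A_2A_3² = 113.
Since A_2A_3² = 113 < 113 + 2 = 115, the triangle is acute, so the smallest enclosing circle is the circumcircle.
Circumcentre = (-37/30, 23/30), r² = 12769/450.
Centre = (-37/30, 23/30).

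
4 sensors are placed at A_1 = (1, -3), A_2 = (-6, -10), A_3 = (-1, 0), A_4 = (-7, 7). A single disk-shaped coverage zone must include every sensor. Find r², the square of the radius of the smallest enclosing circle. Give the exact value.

72.5

The minimum enclosing circle of a finite set is fixed by two of the points (as a diameter) or three (as a circumcircle).
The farthest pair is A_2–A_4 with squared distance 290. The circle on this segment as diameter has centre (-6.5, -1.5) and r² = 290/4 = 72.5.
Check A_1: distance² to centre = 58.5 ≤ 72.5, so it lies inside.
All remaining points lie in this disk, and no smaller disk contains both endpoints, so this is the minimum enclosing circle.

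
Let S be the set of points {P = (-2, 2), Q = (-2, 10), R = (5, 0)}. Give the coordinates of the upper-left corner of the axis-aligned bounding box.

(-2, 10)

x-range [-2, 5], y-range [0, 10].
The upper-left corner is (-2, 10).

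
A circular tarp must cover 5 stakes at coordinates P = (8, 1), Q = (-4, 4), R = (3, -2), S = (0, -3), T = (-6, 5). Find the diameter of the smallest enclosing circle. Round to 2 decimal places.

14.56

A smallest enclosing disk is always determined by at most three of the input points on its boundary.
The farthest pair is P–T with squared distance 212. The circle on this segment as diameter has centre (1, 3) and r² = 212/4 = 53.
Check Q: distance² to centre = 26 ≤ 53, so it lies inside.
All remaining points lie in this disk, and no smaller disk contains both endpoints, so this is the minimum enclosing circle.
Diameter = 2r = 2√53 ≈ 14.56.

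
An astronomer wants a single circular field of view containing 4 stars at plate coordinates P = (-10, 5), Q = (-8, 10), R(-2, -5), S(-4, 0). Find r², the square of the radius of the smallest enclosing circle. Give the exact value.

65.25

The minimum enclosing circle of a finite set is fixed by two of the points (as a diameter) or three (as a circumcircle).
The farthest pair is Q–R with squared distance 261. The circle on this segment as diameter has centre (-5, 2.5) and r² = 261/4 = 65.25.
Check P: distance² to centre = 31.25 ≤ 65.25, so it lies inside.
All remaining points lie in this disk, and no smaller disk contains both endpoints, so this is the minimum enclosing circle.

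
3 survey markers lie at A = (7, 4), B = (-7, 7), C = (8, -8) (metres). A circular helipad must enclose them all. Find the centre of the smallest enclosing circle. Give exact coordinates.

Side lengths²: AB² = 205, AC² = 145, BC² = 450.
Since BC² = 450 ≥ 205 + 145 = 350, the angle opposite BC is not acute, so the smallest enclosing circle has BC as diameter.
Centre = midpoint of BC = (0.5, -0.5), r² = 450/4 = 112.5.
Centre = (0.5, -0.5).

(0.5, -0.5)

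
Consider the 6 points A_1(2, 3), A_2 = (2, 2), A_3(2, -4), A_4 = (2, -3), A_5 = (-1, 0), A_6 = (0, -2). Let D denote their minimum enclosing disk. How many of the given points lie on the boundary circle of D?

2

The farthest pair is A_1–A_3 with squared distance 49. The circle on this segment as diameter has centre (2, -0.5) and r² = 49/4 = 12.25.
Check A_2: distance² to centre = 6.25 ≤ 12.25, so it lies inside.
All remaining points lie in this disk, and no smaller disk contains both endpoints, so this is the minimum enclosing circle.
The points at distance exactly r from the centre are A_1, A_3 — 2 points.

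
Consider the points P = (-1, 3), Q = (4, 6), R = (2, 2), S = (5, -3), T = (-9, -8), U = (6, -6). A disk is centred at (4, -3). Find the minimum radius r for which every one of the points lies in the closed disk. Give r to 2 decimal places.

13.93

The required radius is the distance from (4, -3) to the farthest point.
Squared distances: 61, 81, 29, 1, 194, 13.
Maximum is 194, attained at T.
r = √194 ≈ 13.93.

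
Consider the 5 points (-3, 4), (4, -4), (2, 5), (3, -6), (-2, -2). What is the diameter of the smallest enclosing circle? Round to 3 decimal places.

11.729

The minimum enclosing circle is determined by three boundary points: (-3, 4), (2, 5), (3, -6).
Their circumcentre is (15/28, -19/28) with r² = 13481/392.
The farthest remaining point (4, -4) is at distance² 9029/392 ≤ 13481/392.
Diameter = 2r = 2√(13481/392) ≈ 11.729.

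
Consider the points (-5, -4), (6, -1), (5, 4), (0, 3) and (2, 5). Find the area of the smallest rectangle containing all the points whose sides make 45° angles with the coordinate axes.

In coordinates u = x + y, v = x − y the rectangle is axis-aligned; the map (x,y)→(u,v) scales areas by 2.
u-values: -9, 5, 9, 3, 7; range = 9 − (-9) = 18.
v-values: -1, 7, 1, -3, -3; range = 7 − (-3) = 10.
Area = (18 × 10) / 2 = 90.

90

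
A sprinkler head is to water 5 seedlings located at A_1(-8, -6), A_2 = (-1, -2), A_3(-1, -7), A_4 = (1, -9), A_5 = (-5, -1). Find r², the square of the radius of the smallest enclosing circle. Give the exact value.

By Welzl's lemma the MEC is supported by two points (diametrically opposite) or three points (on a circumcircle).
The minimum enclosing circle is determined by three boundary points: A_1, A_4, A_5.
Their circumcentre is (-26/9, -17/3) with r² = 2125/81.
The farthest remaining point A_2 is at distance² 1378/81 ≤ 2125/81.

2125/81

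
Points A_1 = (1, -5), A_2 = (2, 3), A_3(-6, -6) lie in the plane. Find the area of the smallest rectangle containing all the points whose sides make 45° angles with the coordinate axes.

In coordinates u = x + y, v = x − y the rectangle is axis-aligned; the map (x,y)→(u,v) scales areas by 2.
u-values: -4, 5, -12; range = 5 − (-12) = 17.
v-values: 6, -1, 0; range = 6 − (-1) = 7.
Area = (17 × 7) / 2 = 59.5.

59.5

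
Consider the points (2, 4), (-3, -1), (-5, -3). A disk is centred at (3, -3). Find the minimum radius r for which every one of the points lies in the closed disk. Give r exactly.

The required radius is the distance from (3, -3) to the farthest point.
Squared distances: 50, 40, 64.
Maximum is 64, attained at (-5, -3).
r = √64 = 8.

8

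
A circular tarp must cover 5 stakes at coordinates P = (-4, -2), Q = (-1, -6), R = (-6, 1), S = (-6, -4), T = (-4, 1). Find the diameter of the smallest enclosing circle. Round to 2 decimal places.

The farthest pair is Q–R with squared distance 74. The circle on this segment as diameter has centre (-3.5, -2.5) and r² = 74/4 = 18.5.
Check P: distance² to centre = 0.5 ≤ 18.5, so it lies inside.
All remaining points lie in this disk, and no smaller disk contains both endpoints, so this is the minimum enclosing circle.
Diameter = 2r = 2√(18.5) ≈ 8.60.

8.60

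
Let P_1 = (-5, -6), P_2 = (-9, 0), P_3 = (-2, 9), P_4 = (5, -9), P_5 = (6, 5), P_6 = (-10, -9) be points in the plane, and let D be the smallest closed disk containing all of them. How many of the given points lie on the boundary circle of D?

3

The minimum enclosing circle of a finite set is fixed by two of the points (as a diameter) or three (as a circumcircle).
The minimum enclosing circle is determined by three boundary points: P_3, P_5, P_6.
Their circumcentre is (-51/22, -18/11) with r² = 54805/484.
The farthest remaining point P_4 is at distance² 52165/484 ≤ 54805/484.
The points at distance exactly r from the centre are P_3, P_5, P_6 — 3 points.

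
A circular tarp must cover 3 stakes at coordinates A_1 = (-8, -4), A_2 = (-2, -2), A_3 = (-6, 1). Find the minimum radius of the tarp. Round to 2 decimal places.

Side lengths²: A_1A_2² = 40, A_1A_3² = 29, A_2A_3² = 25.
Since A_1A_2² = 40 < 29 + 25 = 54, the triangle is acute, so the smallest enclosing circle is the circumcircle.
Circumcentre = (-137/26, -57/26), r² = 3625/338.
r = √(3625/338) ≈ 3.27.

3.27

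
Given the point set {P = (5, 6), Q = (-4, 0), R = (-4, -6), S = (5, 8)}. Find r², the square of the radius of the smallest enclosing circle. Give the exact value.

69.25

The minimum enclosing circle of a finite set is fixed by two of the points (as a diameter) or three (as a circumcircle).
The farthest pair is R–S with squared distance 277. The circle on this segment as diameter has centre (0.5, 1) and r² = 277/4 = 69.25.
Check P: distance² to centre = 45.25 ≤ 69.25, so it lies inside.
All remaining points lie in this disk, and no smaller disk contains both endpoints, so this is the minimum enclosing circle.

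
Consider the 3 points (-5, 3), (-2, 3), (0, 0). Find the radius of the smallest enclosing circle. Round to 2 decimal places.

Call the three points A, B, C in the order given.
Side lengths²: AB² = 9, AC² = 34, BC² = 13.
Since AC² = 34 ≥ 13 + 9 = 22, the angle opposite AC is not acute, so the smallest enclosing circle has AC as diameter.
Centre = midpoint of AC = (-2.5, 1.5), r² = 34/4 = 8.5.
r = √(8.5) ≈ 2.92.

2.92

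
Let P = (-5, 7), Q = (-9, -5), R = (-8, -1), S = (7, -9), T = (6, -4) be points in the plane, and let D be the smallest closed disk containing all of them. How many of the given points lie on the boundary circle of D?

A smallest enclosing disk is always determined by at most three of the input points on its boundary.
The minimum enclosing circle is determined by three boundary points: P, Q, S.
Their circumcentre is (5/13, -19/13) with r² = 17000/169.
The farthest remaining point R is at distance² 11917/169 ≤ 17000/169.
The points at distance exactly r from the centre are P, Q, S — 3 points.

3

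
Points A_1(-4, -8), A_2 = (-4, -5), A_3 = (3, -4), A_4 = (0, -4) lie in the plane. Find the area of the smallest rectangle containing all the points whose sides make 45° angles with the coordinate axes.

33

In coordinates u = x + y, v = x − y the rectangle is axis-aligned; the map (x,y)→(u,v) scales areas by 2.
u-values: -12, -9, -1, -4; range = -1 − (-12) = 11.
v-values: 4, 1, 7, 4; range = 7 − 1 = 6.
Area = (11 × 6) / 2 = 33.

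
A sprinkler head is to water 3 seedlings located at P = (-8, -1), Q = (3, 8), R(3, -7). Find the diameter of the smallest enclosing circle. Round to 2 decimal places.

Side lengths²: PQ² = 202, PR² = 157, QR² = 225.
Since QR² = 225 < 202 + 157 = 359, the triangle is acute, so the smallest enclosing circle is the circumcircle.
Circumcentre = (-1/22, 0.5), r² = 15857/242.
Diameter = 2r = 2√(15857/242) ≈ 16.19.

16.19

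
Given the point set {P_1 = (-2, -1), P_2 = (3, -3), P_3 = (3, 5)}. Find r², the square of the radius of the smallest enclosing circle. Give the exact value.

17.69

Side lengths²: P_1P_2² = 29, P_1P_3² = 61, P_2P_3² = 64.
Since P_2P_3² = 64 < 61 + 29 = 90, the triangle is acute, so the smallest enclosing circle is the circumcircle.
Circumcentre = (1.7, 1), r² = 17.69.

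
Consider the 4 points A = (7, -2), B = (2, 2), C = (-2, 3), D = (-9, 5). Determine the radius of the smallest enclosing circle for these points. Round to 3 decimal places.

8.732

The minimum enclosing circle of a finite set is fixed by two of the points (as a diameter) or three (as a circumcircle).
The farthest pair is A–D with squared distance 305. The circle on this segment as diameter has centre (-1, 1.5) and r² = 305/4 = 76.25.
Check B: distance² to centre = 9.25 ≤ 76.25, so it lies inside.
All remaining points lie in this disk, and no smaller disk contains both endpoints, so this is the minimum enclosing circle.
r = √(76.25) ≈ 8.732.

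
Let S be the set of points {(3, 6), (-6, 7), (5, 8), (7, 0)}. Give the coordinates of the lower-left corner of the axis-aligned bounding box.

(-6, 0)

x-range [-6, 7], y-range [0, 8].
The lower-left corner is (-6, 0).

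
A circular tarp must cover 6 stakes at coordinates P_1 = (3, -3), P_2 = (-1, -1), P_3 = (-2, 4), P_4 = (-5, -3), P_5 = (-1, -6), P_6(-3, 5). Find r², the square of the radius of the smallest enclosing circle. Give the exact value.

A smallest enclosing disk is always determined by at most three of the input points on its boundary.
The farthest pair is P_5–P_6 with squared distance 125. The circle on this segment as diameter has centre (-2, -0.5) and r² = 125/4 = 31.25.
Check P_1: distance² to centre = 31.25 ≤ 31.25, so it lies inside.
All remaining points lie in this disk, and no smaller disk contains both endpoints, so this is the minimum enclosing circle.

31.25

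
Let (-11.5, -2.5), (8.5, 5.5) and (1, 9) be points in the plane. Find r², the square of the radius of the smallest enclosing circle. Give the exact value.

Call the three points A, B, C in the order given.
Side lengths²: AB² = 464, AC² = 288.5, BC² = 68.5.
Since AB² = 464 ≥ 288.5 + 68.5 = 357, the angle opposite AB is not acute, so the smallest enclosing circle has AB as diameter.
Centre = midpoint of AB = (-1.5, 1.5), r² = 464/4 = 116.

116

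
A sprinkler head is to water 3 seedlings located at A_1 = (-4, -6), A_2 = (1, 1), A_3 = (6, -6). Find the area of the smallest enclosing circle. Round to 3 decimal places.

Side lengths²: A_1A_2² = 74, A_1A_3² = 100, A_2A_3² = 74.
Since A_1A_3² = 100 < 74 + 74 = 148, the triangle is acute, so the smallest enclosing circle is the circumcircle.
Circumcentre = (1, -30/7), r² = 1369/49.
Area = π·r² = π·1369/49 ≈ 87.772.

87.772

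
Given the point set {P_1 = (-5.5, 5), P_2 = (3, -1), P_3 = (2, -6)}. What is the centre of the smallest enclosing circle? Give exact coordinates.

Side lengths²: P_1P_2² = 108.25, P_1P_3² = 177.25, P_2P_3² = 26.
Since P_1P_3² = 177.25 ≥ 108.25 + 26 = 134.25, the angle opposite P_1P_3 is not acute, so the smallest enclosing circle has P_1P_3 as diameter.
Centre = midpoint of P_1P_3 = (-1.75, -0.5), r² = 177.25/4 = 44.3125.
Centre = (-1.75, -0.5).

(-1.75, -0.5)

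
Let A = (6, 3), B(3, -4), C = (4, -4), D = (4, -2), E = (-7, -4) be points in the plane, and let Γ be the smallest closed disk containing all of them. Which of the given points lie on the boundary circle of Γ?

A smallest enclosing disk is always determined by at most three of the input points on its boundary.
The farthest pair is A–E with squared distance 218. The circle on this segment as diameter has centre (-0.5, -0.5) and r² = 218/4 = 54.5.
Check B: distance² to centre = 24.5 ≤ 54.5, so it lies inside.
All remaining points lie in this disk, and no smaller disk contains both endpoints, so this is the minimum enclosing circle.
The points at distance exactly r from the centre are A, E — 2 points.

A, E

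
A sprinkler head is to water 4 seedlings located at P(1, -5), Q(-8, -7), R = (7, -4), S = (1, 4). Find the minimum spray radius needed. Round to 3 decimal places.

The minimum enclosing circle of a finite set is fixed by two of the points (as a diameter) or three (as a circumcircle).
The minimum enclosing circle is determined by three boundary points: Q, R, S.
Their circumcentre is (-20/23, -84/23) with r² = 32825/529.
The farthest remaining point P is at distance² 2810/529 ≤ 32825/529.
r = √(32825/529) ≈ 7.877.

7.877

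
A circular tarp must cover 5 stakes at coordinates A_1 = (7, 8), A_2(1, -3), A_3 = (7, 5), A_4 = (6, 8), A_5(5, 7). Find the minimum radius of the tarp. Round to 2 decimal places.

By Welzl's lemma the MEC is supported by two points (diametrically opposite) or three points (on a circumcircle).
The farthest pair is A_1–A_2 with squared distance 157. The circle on this segment as diameter has centre (4, 2.5) and r² = 157/4 = 39.25.
Check A_3: distance² to centre = 15.25 ≤ 39.25, so it lies inside.
All remaining points lie in this disk, and no smaller disk contains both endpoints, so this is the minimum enclosing circle.
r = √(39.25) ≈ 6.26.

6.26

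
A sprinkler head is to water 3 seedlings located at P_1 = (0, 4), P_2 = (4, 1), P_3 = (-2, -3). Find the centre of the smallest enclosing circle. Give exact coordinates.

(4/17, 5/34)

Side lengths²: P_1P_2² = 25, P_1P_3² = 53, P_2P_3² = 52.
Since P_1P_3² = 53 < 52 + 25 = 77, the triangle is acute, so the smallest enclosing circle is the circumcircle.
Circumcentre = (4/17, 5/34), r² = 17225/1156.
Centre = (4/17, 5/34).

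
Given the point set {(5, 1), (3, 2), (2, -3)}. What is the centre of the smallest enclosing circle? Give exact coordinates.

(65/22, -13/22)

Call the three points A, B, C in the order given.
Side lengths²: AB² = 5, AC² = 25, BC² = 26.
Since BC² = 26 < 25 + 5 = 30, the triangle is acute, so the smallest enclosing circle is the circumcircle.
Circumcentre = (65/22, -13/22), r² = 1625/242.
Centre = (65/22, -13/22).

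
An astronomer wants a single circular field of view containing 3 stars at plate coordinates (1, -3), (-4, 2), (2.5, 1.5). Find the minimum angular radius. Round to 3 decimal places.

Call the three points A, B, C in the order given.
Side lengths²: AB² = 50, AC² = 22.5, BC² = 42.5.
Since AB² = 50 < 42.5 + 22.5 = 65, the triangle is acute, so the smallest enclosing circle is the circumcircle.
Circumcentre = (-0.875, 0.125), r² = 13.28125.
r = √(13.28125) ≈ 3.644.

3.644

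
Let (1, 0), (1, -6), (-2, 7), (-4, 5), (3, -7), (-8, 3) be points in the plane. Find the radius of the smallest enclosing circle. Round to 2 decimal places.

By Welzl's lemma the MEC is supported by two points (diametrically opposite) or three points (on a circumcircle).
The minimum enclosing circle is determined by three boundary points: (-2, 7), (3, -7), (-8, 3).
Their circumcentre is (-1.25, -0.625) with r² = 58.703125.
The farthest remaining point (-4, 5) is at distance² 39.203125 ≤ 58.703125.
r = √(58.703125) ≈ 7.66.

7.66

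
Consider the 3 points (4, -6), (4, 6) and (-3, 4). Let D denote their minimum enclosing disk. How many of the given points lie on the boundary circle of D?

3

Call the three points A, B, C in the order given.
Side lengths²: AB² = 144, AC² = 149, BC² = 53.
Since AC² = 149 < 144 + 53 = 197, the triangle is acute, so the smallest enclosing circle is the circumcircle.
Circumcentre = (27/14, 0), r² = 7897/196.
The points at distance exactly r from the centre are (4, -6), (4, 6), (-3, 4) — 3 points.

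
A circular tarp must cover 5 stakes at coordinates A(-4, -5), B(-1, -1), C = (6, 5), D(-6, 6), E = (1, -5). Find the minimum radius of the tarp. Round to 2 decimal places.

A smallest enclosing disk is always determined by at most three of the input points on its boundary.
The minimum enclosing circle is determined by three boundary points: A, C, D.
Their circumcentre is (-9/26, 35/26) with r² = 18125/338.
The farthest remaining point E is at distance² 14225/338 ≤ 18125/338.
r = √(18125/338) ≈ 7.32.

7.32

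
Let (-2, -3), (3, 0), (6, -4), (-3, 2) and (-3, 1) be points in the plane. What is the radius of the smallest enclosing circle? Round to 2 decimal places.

5.41

A smallest enclosing disk is always determined by at most three of the input points on its boundary.
The farthest pair is (6, -4)–(-3, 2) with squared distance 117. The circle on this segment as diameter has centre (1.5, -1) and r² = 117/4 = 29.25.
Check (-2, -3): distance² to centre = 16.25 ≤ 29.25, so it lies inside.
All remaining points lie in this disk, and no smaller disk contains both endpoints, so this is the minimum enclosing circle.
r = √(29.25) ≈ 5.41.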